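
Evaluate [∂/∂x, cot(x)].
- \frac{1}{\sin^{2}{\left(x \right)}}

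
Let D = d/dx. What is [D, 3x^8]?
24 x^{7}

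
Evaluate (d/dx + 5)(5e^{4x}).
45 e^{4 x}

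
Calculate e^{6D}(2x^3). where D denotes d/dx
2 x^{3} + 36 x^{2} + 216 x + 432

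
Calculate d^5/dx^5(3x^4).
0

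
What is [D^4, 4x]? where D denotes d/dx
16D^{3}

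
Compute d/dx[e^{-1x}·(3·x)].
3 \left(1 - x\right) e^{- x}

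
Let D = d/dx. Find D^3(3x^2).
0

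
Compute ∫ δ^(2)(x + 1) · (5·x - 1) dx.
0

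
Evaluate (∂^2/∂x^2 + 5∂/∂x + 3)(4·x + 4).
12 x + 32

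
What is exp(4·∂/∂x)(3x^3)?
3 x^{3} + 36 x^{2} + 144 x + 192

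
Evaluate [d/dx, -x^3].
- 3 x^{2}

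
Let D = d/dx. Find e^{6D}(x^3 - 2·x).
x^{3} + 18 x^{2} + 106 x + 204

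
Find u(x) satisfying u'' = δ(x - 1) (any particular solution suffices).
\frac{|x - 1|}{2}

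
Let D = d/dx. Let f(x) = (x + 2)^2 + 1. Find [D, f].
2 x + 4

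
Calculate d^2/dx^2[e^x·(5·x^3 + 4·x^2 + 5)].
\left(5 x^{3} + 34 x^{2} + 46 x + 13\right) e^{x}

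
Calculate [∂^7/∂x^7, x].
7\frac{d^{6}}{dx^{6}}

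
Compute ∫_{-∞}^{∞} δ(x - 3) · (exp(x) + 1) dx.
1 + e^{3}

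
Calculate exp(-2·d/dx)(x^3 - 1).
x^{3} - 6 x^{2} + 12 x - 9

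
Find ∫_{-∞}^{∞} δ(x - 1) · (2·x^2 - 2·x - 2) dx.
-2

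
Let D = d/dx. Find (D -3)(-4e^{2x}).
4 e^{2 x}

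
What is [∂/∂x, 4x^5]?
20 x^{4}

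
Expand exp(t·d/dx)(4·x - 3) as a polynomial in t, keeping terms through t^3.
4 t + 4 x - 3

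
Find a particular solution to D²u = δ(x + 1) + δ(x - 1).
\frac{|x + 1|}{2} + \frac{|x - 1|}{2}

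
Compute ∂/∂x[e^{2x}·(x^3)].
x^{2} \left(2 x + 3\right) e^{2 x}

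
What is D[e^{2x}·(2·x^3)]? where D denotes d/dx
x^{2} \left(4 x + 6\right) e^{2 x}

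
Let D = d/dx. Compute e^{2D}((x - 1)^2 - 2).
x^{2} + 2 x - 1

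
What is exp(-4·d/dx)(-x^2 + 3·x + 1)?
- x^{2} + 11 x - 27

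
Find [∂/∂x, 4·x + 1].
4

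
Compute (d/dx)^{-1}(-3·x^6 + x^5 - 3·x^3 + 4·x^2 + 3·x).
- \frac{3 x^{7}}{7} + \frac{x^{6}}{6} - \frac{3 x^{4}}{4} + \frac{4 x^{3}}{3} + \frac{3 x^{2}}{2}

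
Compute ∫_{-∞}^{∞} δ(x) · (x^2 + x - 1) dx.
-1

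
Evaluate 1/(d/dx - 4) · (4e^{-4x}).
- \frac{e^{- 4 x}}{2}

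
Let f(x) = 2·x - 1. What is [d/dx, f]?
2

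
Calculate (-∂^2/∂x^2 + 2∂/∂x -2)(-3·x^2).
6 x^{2} - 12 x + 6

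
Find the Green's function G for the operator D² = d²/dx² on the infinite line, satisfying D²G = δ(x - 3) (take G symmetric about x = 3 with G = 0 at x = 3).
\frac{|x - 3|}{2}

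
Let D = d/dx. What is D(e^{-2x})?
- 2 e^{- 2 x}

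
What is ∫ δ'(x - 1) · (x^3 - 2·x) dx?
-1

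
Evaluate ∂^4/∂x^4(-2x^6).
- 720 x^{2}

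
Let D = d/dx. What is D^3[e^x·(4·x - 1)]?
\left(4 x + 11\right) e^{x}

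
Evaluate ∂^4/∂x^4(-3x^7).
- 2520 x^{3}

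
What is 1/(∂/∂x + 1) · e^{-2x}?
- e^{- 2 x}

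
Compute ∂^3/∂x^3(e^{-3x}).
- 27 e^{- 3 x}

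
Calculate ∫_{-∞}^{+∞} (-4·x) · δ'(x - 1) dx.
4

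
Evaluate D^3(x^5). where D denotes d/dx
60 x^{2}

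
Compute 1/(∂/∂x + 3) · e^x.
\frac{e^{x}}{4}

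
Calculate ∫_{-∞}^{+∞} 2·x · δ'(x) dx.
-2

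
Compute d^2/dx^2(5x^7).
210 x^{5}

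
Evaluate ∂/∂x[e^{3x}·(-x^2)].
x \left(- 3 x - 2\right) e^{3 x}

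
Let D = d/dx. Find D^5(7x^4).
0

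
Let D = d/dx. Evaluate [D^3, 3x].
9D^{2}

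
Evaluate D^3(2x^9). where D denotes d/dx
1008 x^{6}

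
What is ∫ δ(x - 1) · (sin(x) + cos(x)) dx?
\cos{\left(1 \right)} + \sin{\left(1 \right)}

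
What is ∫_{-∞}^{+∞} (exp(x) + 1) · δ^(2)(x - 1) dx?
e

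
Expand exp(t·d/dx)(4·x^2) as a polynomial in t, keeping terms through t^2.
4 t^{2} + 8 t x + 4 x^{2}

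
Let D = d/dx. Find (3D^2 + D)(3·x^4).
12 x^{2} \left(x + 9\right)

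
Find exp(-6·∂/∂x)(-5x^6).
- 5 x^{6} + 180 x^{5} - 2700 x^{4} + 21600 x^{3} - 97200 x^{2} + 233280 x - 233280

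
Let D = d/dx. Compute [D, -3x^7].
- 21 x^{6}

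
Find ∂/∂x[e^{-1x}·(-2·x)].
2 \left(x - 1\right) e^{- x}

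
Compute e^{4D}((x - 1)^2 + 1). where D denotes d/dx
x^{2} + 6 x + 10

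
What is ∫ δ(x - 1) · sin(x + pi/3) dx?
\sin{\left(1 + \frac{\pi}{3} \right)}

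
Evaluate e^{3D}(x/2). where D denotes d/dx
\frac{x}{2} + \frac{3}{2}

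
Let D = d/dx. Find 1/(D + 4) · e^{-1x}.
\frac{e^{- x}}{3}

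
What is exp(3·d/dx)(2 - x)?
- x - 1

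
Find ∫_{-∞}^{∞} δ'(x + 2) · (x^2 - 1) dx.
4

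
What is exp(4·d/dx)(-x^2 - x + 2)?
- x^{2} - 9 x - 18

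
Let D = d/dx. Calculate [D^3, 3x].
9D^{2}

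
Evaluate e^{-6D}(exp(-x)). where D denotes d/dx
e^{6 - x}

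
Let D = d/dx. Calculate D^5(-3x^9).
- 45360 x^{4}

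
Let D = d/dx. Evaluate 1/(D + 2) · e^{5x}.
\frac{e^{5 x}}{7}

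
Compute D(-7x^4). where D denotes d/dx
- 28 x^{3}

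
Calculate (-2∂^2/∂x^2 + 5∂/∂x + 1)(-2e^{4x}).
22 e^{4 x}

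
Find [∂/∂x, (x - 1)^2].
2 x - 2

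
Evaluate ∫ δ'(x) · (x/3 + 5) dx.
- \frac{1}{3}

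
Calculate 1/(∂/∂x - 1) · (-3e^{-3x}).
\frac{3 e^{- 3 x}}{4}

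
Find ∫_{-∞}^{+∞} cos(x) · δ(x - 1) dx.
\cos{\left(1 \right)}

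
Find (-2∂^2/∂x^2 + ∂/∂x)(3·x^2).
6 x - 12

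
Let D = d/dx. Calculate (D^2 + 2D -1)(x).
2 - x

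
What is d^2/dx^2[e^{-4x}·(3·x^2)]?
6 \left(8 x^{2} - 8 x + 1\right) e^{- 4 x}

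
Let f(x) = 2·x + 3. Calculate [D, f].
2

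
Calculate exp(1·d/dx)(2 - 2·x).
- 2 x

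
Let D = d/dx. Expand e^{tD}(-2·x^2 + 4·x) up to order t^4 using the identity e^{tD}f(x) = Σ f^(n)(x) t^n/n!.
- 2 t^{2} - 4 t \left(x - 1\right) - 2 x^{2} + 4 x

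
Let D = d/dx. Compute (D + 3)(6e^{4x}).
42 e^{4 x}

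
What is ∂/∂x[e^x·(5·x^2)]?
5 x \left(x + 2\right) e^{x}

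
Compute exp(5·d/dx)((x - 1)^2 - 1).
x^{2} + 8 x + 15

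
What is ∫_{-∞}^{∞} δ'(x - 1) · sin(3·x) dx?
- 3 \cos{\left(3 \right)}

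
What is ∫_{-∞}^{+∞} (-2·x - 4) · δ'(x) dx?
2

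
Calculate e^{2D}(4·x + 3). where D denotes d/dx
4 x + 11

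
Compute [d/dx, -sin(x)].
- \cos{\left(x \right)}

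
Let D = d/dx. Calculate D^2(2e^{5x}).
50 e^{5 x}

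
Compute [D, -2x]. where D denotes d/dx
-2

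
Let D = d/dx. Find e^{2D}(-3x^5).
- 3 x^{5} - 30 x^{4} - 120 x^{3} - 240 x^{2} - 240 x - 96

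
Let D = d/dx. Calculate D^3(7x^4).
168 x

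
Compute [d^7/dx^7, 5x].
35\frac{d^{6}}{dx^{6}}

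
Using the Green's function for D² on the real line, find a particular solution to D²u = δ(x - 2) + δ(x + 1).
\frac{|x - 2|}{2} + \frac{|x + 1|}{2}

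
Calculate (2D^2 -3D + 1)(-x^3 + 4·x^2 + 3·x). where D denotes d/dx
- x^{3} + 13 x^{2} - 33 x + 7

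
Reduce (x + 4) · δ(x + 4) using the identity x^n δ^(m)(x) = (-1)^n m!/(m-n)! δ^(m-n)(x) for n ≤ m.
0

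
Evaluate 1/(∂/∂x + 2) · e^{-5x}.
- \frac{e^{- 5 x}}{3}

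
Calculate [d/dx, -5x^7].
- 35 x^{6}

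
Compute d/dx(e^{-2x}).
- 2 e^{- 2 x}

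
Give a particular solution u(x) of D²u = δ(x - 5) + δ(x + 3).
\frac{|x - 5|}{2} + \frac{|x + 3|}{2}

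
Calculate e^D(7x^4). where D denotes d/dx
7 x^{4} + 28 x^{3} + 42 x^{2} + 28 x + 7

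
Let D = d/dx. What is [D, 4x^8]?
32 x^{7}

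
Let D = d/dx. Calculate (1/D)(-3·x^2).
- x^{3}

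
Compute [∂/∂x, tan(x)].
\frac{1}{\cos^{2}{\left(x \right)}}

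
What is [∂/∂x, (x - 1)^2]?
2 x - 2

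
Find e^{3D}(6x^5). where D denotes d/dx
6 x^{5} + 90 x^{4} + 540 x^{3} + 1620 x^{2} + 2430 x + 1458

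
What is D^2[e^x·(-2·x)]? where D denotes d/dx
2 \left(- x - 2\right) e^{x}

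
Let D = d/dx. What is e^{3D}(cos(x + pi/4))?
\cos{\left(x + \frac{\pi}{4} + 3 \right)}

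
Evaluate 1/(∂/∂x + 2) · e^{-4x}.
- \frac{e^{- 4 x}}{2}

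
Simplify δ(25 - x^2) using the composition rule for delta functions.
\frac{\delta(x - 5) + \delta(x + 5)}{10}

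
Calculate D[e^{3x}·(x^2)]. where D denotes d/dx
x \left(3 x + 2\right) e^{3 x}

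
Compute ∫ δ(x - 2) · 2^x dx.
4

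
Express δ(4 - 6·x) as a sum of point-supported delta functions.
\frac{\delta(x - 2/3)}{6}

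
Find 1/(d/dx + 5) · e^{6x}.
\frac{e^{6 x}}{11}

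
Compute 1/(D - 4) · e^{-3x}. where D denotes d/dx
- \frac{e^{- 3 x}}{7}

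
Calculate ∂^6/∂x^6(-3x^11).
- 997920 x^{5}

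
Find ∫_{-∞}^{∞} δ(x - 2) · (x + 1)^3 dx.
27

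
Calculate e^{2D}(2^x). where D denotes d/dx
2^{x + 2}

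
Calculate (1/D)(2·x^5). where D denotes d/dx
\frac{x^{6}}{3}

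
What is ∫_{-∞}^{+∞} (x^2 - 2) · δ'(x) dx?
0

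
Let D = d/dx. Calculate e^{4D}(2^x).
2^{x + 4}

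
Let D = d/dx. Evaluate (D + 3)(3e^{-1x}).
6 e^{- x}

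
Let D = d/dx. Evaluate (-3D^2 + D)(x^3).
3 x \left(x - 6\right)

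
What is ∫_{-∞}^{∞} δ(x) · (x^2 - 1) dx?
-1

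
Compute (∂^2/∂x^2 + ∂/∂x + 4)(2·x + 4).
8 x + 18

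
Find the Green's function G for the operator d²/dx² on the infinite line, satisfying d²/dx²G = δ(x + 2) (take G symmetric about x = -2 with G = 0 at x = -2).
\frac{|x + 2|}{2}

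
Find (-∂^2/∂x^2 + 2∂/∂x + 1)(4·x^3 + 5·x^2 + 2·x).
4 x^{3} + 29 x^{2} - 2 x - 6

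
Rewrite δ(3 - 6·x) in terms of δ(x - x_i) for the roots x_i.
\frac{\delta(x - 1/2)}{6}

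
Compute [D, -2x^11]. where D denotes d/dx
- 22 x^{10}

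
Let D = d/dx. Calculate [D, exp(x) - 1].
e^{x}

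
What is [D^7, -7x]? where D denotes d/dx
-49D^{6}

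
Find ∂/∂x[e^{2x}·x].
\left(2 x + 1\right) e^{2 x}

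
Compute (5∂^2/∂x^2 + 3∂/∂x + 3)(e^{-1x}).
5 e^{- x}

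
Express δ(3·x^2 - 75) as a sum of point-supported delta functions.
\frac{\delta(x - 5) + \delta(x + 5)}{30}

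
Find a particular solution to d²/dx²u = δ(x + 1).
\frac{|x + 1|}{2}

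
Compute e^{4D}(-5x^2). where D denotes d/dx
- 5 x^{2} - 40 x - 80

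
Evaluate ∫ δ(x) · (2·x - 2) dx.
-2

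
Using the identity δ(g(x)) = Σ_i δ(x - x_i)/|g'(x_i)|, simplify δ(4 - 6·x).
\frac{\delta(x - 2/3)}{6}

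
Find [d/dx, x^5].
5 x^{4}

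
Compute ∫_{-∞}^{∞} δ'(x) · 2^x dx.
- \log{\left(2 \right)}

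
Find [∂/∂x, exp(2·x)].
2 e^{2 x}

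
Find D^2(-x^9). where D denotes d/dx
- 72 x^{7}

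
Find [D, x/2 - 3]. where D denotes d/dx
\frac{1}{2}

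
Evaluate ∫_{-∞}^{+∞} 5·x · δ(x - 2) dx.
10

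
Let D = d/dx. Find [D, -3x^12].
- 36 x^{11}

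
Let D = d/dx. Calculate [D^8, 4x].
32D^{7}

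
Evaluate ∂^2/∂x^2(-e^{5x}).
- 25 e^{5 x}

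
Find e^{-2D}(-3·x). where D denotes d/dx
6 - 3 x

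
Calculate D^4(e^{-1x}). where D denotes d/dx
e^{- x}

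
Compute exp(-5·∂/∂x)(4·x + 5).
4 x - 15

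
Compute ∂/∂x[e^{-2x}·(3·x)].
3 \left(1 - 2 x\right) e^{- 2 x}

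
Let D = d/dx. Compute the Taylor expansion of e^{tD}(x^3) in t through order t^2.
x \left(3 t^{2} + 3 t x + x^{2}\right)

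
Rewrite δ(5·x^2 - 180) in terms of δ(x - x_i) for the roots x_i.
\frac{\delta(x - 6) + \delta(x + 6)}{60}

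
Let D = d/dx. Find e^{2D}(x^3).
x^{3} + 6 x^{2} + 12 x + 8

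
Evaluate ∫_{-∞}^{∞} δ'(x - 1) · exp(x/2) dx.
- \frac{e^{\frac{1}{2}}}{2}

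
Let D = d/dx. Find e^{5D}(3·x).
3 x + 15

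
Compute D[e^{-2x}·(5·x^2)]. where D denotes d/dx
10 x \left(1 - x\right) e^{- 2 x}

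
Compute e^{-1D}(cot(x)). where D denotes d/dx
\cot{\left(x - 1 \right)}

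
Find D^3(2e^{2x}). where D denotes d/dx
16 e^{2 x}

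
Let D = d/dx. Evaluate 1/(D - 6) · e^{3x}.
- \frac{e^{3 x}}{3}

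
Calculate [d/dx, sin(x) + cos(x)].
- \sin{\left(x \right)} + \cos{\left(x \right)}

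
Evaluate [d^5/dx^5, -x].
-5\frac{d^{4}}{dx^{4}}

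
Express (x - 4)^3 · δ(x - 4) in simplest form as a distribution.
0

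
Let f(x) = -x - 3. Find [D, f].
-1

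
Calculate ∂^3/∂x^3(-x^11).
- 990 x^{8}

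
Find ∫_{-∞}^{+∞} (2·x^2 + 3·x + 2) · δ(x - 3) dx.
29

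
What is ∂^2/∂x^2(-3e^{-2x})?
- 12 e^{- 2 x}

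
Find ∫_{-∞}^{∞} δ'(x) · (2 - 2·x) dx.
2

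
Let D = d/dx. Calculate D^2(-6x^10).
- 540 x^{8}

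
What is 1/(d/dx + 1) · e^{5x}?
\frac{e^{5 x}}{6}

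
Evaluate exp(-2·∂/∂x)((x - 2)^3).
x^{3} - 12 x^{2} + 48 x - 64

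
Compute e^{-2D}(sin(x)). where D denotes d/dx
\sin{\left(x - 2 \right)}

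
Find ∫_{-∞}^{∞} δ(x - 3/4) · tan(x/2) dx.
\tan{\left(\frac{3}{8} \right)}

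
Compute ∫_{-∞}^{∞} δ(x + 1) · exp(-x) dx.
e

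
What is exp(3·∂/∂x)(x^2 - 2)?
x^{2} + 6 x + 7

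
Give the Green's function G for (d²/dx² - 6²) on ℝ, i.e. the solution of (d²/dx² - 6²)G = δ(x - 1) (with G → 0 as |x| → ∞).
-\frac{e^{-6|x - 1|}}{12}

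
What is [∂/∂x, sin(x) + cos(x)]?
- \sin{\left(x \right)} + \cos{\left(x \right)}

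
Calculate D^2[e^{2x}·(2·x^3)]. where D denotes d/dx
4 x \left(2 x^{2} + 6 x + 3\right) e^{2 x}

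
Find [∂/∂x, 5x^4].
20 x^{3}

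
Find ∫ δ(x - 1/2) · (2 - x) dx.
\frac{3}{2}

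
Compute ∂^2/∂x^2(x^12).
132 x^{10}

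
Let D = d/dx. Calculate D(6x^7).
42 x^{6}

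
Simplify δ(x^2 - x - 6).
\frac{\delta(x + 2) + \delta(x - 3)}{5}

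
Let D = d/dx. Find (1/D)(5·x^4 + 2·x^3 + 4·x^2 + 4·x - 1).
x^{5} + \frac{x^{4}}{2} + \frac{4 x^{3}}{3} + 2 x^{2} - x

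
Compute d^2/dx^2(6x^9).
432 x^{7}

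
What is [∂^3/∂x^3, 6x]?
18\frac{d^{2}}{dx^{2}}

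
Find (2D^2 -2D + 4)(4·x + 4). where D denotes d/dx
16 x + 8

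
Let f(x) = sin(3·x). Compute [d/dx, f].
3 \cos{\left(3 x \right)}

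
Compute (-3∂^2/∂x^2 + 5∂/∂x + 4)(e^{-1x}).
- 4 e^{- x}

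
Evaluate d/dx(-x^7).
- 7 x^{6}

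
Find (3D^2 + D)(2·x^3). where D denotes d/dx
6 x \left(x + 6\right)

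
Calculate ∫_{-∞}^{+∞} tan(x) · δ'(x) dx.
-1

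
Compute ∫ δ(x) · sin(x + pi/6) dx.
\frac{1}{2}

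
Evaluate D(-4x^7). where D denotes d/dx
- 28 x^{6}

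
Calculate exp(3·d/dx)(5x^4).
5 x^{4} + 60 x^{3} + 270 x^{2} + 540 x + 405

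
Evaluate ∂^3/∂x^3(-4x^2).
0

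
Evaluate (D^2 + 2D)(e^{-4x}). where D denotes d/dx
8 e^{- 4 x}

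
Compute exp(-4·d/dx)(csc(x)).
\csc{\left(x - 4 \right)}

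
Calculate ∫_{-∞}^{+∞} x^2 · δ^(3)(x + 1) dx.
0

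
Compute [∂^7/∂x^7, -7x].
-49\frac{d^{6}}{dx^{6}}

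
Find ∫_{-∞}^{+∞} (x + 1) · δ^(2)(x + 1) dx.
0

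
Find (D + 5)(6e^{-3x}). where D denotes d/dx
12 e^{- 3 x}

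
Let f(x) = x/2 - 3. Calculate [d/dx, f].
\frac{1}{2}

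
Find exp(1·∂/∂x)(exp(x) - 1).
e^{x + 1} - 1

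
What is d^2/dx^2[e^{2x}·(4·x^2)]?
\left(16 x^{2} + 32 x + 8\right) e^{2 x}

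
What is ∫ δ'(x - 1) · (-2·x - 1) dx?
2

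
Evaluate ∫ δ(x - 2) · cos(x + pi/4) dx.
\cos{\left(\frac{\pi}{4} + 2 \right)}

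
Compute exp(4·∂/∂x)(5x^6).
5 x^{6} + 120 x^{5} + 1200 x^{4} + 6400 x^{3} + 19200 x^{2} + 30720 x + 20480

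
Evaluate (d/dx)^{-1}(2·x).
x^{2}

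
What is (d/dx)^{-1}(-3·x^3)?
- \frac{3 x^{4}}{4}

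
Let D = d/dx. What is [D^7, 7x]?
49D^{6}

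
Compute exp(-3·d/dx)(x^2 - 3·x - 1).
x^{2} - 9 x + 17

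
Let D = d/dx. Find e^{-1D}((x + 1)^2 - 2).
x^{2} - 2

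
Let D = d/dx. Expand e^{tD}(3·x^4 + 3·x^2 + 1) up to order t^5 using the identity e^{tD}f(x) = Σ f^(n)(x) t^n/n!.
3 t^{4} + 12 t^{3} x + t^{2} \left(18 x^{2} + 3\right) + 6 t x \left(2 x^{2} + 1\right) + 3 x^{4} + 3 x^{2} + 1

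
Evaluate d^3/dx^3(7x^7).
1470 x^{4}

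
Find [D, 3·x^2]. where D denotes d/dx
6 x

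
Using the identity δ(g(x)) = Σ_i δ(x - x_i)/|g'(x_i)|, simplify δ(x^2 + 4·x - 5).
\frac{\delta(x + 5) + \delta(x - 1)}{6}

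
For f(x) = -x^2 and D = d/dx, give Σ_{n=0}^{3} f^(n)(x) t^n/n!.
- t^{2} - 2 t x - x^{2}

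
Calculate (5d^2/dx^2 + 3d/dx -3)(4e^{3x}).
204 e^{3 x}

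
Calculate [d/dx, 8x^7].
56 x^{6}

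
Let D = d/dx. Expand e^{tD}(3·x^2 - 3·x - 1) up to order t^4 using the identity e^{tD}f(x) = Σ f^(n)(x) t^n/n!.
3 t^{2} + 3 t \left(2 x - 1\right) + 3 x^{2} - 3 x - 1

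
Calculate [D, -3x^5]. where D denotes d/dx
- 15 x^{4}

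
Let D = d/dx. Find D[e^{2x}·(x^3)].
x^{2} \left(2 x + 3\right) e^{2 x}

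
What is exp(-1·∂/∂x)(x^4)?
x^{4} - 4 x^{3} + 6 x^{2} - 4 x + 1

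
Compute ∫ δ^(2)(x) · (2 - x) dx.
0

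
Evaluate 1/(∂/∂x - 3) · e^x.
- \frac{e^{x}}{2}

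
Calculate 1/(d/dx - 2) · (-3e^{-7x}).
\frac{e^{- 7 x}}{3}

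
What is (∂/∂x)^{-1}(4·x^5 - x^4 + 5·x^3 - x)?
\frac{2 x^{6}}{3} - \frac{x^{5}}{5} + \frac{5 x^{4}}{4} - \frac{x^{2}}{2}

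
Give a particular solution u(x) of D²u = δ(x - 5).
\frac{|x - 5|}{2}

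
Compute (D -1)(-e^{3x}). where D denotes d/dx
- 2 e^{3 x}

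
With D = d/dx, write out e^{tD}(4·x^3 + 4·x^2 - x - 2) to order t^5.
4 t^{3} + t^{2} \left(12 x + 4\right) + t \left(12 x^{2} + 8 x - 1\right) + 4 x^{3} + 4 x^{2} - x - 2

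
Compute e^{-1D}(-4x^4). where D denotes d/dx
- 4 x^{4} + 16 x^{3} - 24 x^{2} + 16 x - 4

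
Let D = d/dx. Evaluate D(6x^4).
24 x^{3}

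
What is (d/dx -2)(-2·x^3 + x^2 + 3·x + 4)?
4 x^{3} - 8 x^{2} - 4 x - 5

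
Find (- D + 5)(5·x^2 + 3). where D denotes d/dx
25 x^{2} - 10 x + 15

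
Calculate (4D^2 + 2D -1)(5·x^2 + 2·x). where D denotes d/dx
- 5 x^{2} + 18 x + 44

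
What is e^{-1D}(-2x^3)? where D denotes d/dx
- 2 x^{3} + 6 x^{2} - 6 x + 2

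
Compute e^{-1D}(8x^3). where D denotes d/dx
8 x^{3} - 24 x^{2} + 24 x - 8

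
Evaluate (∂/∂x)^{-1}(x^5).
\frac{x^{6}}{6}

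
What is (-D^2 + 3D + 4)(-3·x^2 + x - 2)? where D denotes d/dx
- 12 x^{2} - 14 x + 1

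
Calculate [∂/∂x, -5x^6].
- 30 x^{5}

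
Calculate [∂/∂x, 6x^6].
36 x^{5}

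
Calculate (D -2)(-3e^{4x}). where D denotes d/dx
- 6 e^{4 x}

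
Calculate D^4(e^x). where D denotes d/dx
e^{x}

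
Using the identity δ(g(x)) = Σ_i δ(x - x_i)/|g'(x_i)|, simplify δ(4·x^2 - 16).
\frac{\delta(x - 2) + \delta(x + 2)}{16}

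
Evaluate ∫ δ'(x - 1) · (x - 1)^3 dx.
0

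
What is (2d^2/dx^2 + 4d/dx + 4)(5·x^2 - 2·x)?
20 x^{2} + 32 x + 12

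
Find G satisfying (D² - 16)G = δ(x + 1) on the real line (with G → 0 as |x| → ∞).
-\frac{e^{-4|x + 1|}}{8}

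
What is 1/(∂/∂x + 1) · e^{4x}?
\frac{e^{4 x}}{5}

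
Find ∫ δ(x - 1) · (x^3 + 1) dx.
2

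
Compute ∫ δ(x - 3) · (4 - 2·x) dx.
-2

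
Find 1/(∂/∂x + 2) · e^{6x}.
\frac{e^{6 x}}{8}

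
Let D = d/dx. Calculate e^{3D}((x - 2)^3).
x^{3} + 3 x^{2} + 3 x + 1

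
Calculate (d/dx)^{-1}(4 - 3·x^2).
- x^{3} + 4 x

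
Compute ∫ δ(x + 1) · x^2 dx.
1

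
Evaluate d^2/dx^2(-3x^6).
- 90 x^{4}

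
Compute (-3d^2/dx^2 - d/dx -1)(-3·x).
3 x + 3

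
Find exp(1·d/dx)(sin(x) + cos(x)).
\sqrt{2} \sin{\left(x + \frac{\pi}{4} + 1 \right)}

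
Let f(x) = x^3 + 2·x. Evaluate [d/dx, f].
3 x^{2} + 2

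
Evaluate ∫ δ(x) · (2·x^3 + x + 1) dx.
1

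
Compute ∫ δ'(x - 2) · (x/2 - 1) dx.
- \frac{1}{2}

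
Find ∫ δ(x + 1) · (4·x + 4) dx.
0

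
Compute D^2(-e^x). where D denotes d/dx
- e^{x}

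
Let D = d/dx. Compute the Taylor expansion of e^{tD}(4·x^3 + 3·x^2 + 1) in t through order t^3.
4 t^{3} + t^{2} \left(12 x + 3\right) + 6 t x \left(2 x + 1\right) + 4 x^{3} + 3 x^{2} + 1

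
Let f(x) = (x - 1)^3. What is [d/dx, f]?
3 \left(x - 1\right)^{2}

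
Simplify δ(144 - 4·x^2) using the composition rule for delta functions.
\frac{\delta(x - 6) + \delta(x + 6)}{48}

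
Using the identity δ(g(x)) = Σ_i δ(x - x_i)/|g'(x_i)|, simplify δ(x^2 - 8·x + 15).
\frac{\delta(x - 5) + \delta(x - 3)}{2}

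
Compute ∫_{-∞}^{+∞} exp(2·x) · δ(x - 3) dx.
e^{6}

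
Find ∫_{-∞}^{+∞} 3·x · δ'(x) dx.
-3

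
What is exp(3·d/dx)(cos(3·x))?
\cos{\left(3 x + 9 \right)}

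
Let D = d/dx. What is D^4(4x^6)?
1440 x^{2}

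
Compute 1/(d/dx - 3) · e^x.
- \frac{e^{x}}{2}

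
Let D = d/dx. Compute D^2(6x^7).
252 x^{5}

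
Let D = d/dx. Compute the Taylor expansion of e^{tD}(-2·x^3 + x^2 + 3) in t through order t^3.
- 2 t^{3} - t^{2} \left(6 x - 1\right) - 2 t x \left(3 x - 1\right) - 2 x^{3} + x^{2} + 3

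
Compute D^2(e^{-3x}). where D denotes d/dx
9 e^{- 3 x}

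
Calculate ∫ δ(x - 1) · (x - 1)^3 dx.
0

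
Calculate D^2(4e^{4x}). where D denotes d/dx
64 e^{4 x}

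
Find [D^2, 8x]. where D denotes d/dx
16D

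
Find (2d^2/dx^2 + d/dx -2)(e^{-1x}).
- e^{- x}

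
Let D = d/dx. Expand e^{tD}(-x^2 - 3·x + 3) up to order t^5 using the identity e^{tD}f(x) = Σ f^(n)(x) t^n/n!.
- t^{2} - t \left(2 x + 3\right) - x^{2} - 3 x + 3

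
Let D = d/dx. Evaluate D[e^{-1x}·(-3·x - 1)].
\left(3 x - 2\right) e^{- x}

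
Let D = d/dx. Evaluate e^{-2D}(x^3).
x^{3} - 6 x^{2} + 12 x - 8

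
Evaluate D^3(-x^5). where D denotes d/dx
- 60 x^{2}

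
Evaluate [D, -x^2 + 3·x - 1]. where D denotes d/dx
3 - 2 x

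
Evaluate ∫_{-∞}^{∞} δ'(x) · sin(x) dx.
-1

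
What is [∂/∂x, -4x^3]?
- 12 x^{2}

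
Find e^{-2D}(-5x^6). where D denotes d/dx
- 5 x^{6} + 60 x^{5} - 300 x^{4} + 800 x^{3} - 1200 x^{2} + 960 x - 320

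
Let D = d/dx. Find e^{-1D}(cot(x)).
\cot{\left(x - 1 \right)}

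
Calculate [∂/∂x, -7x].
-7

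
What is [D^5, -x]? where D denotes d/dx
-5D^{4}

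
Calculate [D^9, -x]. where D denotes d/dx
-9D^{8}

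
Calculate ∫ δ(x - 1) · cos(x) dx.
\cos{\left(1 \right)}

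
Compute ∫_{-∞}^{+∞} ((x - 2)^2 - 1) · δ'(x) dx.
4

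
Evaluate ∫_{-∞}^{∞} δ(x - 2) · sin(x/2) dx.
\sin{\left(1 \right)}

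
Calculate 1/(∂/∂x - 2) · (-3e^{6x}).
- \frac{3 e^{6 x}}{4}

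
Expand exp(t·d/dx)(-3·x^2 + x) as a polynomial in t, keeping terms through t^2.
- 3 t^{2} - t \left(6 x - 1\right) - 3 x^{2} + x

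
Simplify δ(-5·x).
\frac{\delta(x)}{5}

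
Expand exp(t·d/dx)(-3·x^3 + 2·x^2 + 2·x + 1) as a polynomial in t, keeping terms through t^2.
t^{2} \left(2 - 9 x\right) + t \left(- 9 x^{2} + 4 x + 2\right) - 3 x^{3} + 2 x^{2} + 2 x + 1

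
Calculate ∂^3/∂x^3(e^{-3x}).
- 27 e^{- 3 x}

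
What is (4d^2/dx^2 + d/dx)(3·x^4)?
12 x^{2} \left(x + 12\right)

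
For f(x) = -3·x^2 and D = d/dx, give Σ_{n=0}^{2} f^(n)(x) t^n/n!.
- 3 t^{2} - 6 t x - 3 x^{2}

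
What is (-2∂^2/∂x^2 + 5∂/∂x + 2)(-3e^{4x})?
30 e^{4 x}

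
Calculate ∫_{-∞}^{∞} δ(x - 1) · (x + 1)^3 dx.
8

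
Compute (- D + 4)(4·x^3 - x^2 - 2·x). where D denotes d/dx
16 x^{3} - 16 x^{2} - 6 x + 2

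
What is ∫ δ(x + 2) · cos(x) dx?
\cos{\left(2 \right)}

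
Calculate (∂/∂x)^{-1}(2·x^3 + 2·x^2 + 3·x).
\frac{x^{4}}{2} + \frac{2 x^{3}}{3} + \frac{3 x^{2}}{2}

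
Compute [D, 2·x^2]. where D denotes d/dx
4 x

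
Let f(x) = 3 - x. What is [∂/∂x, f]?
-1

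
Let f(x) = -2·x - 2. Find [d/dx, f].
-2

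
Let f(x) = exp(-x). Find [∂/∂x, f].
- e^{- x}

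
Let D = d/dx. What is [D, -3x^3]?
- 9 x^{2}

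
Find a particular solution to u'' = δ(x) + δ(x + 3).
\frac{|x|}{2} + \frac{|x + 3|}{2}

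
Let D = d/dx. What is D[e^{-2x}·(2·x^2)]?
4 x \left(1 - x\right) e^{- 2 x}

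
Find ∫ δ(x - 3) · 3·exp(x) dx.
3 e^{3}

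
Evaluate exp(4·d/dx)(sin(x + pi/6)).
\sin{\left(x + \frac{\pi}{6} + 4 \right)}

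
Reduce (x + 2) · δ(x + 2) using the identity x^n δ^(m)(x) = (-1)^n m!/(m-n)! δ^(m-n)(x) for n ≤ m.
0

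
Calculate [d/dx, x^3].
3 x^{2}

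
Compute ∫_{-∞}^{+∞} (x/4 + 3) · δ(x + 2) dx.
\frac{5}{2}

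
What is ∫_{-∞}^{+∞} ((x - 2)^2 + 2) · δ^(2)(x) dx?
2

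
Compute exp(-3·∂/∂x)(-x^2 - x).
- x^{2} + 5 x - 6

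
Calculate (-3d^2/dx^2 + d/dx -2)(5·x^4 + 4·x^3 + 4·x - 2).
- 10 x^{4} + 12 x^{3} - 168 x^{2} - 80 x + 8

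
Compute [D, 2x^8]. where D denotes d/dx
16 x^{7}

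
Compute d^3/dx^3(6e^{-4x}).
- 384 e^{- 4 x}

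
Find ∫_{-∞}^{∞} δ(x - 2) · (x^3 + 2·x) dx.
12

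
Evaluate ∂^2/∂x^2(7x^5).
140 x^{3}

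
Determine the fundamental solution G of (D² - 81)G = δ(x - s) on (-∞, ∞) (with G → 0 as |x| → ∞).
-\frac{e^{-9|x-s|}}{18}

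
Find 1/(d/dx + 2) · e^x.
\frac{e^{x}}{3}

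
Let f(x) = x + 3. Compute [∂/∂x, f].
1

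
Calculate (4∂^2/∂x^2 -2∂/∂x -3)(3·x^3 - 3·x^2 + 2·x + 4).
- 9 x^{3} - 9 x^{2} + 78 x - 40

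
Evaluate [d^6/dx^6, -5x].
-30\frac{d^{5}}{dx^{5}}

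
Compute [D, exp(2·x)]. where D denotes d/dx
2 e^{2 x}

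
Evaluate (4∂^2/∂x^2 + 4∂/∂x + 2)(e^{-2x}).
10 e^{- 2 x}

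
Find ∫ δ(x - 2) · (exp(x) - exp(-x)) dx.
2 \sinh{\left(2 \right)}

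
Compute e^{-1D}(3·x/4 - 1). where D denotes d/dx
\frac{3 x}{4} - \frac{7}{4}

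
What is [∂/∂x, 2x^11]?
22 x^{10}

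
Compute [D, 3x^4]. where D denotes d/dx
12 x^{3}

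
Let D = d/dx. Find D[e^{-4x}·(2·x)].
2 \left(1 - 4 x\right) e^{- 4 x}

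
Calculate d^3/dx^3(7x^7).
1470 x^{4}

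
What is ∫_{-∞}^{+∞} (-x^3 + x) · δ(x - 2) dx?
-6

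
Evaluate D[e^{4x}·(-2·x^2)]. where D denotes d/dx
4 x \left(- 2 x - 1\right) e^{4 x}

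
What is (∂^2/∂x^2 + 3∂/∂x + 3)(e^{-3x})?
3 e^{- 3 x}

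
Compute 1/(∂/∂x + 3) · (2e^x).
\frac{e^{x}}{2}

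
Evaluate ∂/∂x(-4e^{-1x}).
4 e^{- x}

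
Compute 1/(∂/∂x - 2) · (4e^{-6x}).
- \frac{e^{- 6 x}}{2}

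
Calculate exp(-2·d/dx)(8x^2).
8 x^{2} - 32 x + 32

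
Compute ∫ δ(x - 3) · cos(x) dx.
\cos{\left(3 \right)}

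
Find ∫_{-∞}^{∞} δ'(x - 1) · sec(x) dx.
- \tan{\left(1 \right)} \sec{\left(1 \right)}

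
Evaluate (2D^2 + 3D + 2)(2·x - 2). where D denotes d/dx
4 x + 2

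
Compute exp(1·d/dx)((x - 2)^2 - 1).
x \left(x - 2\right)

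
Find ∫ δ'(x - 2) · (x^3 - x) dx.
-11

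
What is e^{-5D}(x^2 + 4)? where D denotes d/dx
x^{2} - 10 x + 29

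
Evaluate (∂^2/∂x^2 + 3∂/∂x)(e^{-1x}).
- 2 e^{- x}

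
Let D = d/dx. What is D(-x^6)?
- 6 x^{5}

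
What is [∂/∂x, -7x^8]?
- 56 x^{7}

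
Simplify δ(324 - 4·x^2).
\frac{\delta(x - 9) + \delta(x + 9)}{72}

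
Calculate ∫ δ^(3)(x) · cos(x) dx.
0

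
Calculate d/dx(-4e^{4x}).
- 16 e^{4 x}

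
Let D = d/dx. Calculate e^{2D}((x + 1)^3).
x^{3} + 9 x^{2} + 27 x + 27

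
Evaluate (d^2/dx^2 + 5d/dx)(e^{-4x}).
- 4 e^{- 4 x}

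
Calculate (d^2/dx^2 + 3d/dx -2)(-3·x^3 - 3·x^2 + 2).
6 x^{3} - 21 x^{2} - 36 x - 10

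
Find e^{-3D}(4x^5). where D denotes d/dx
4 x^{5} - 60 x^{4} + 360 x^{3} - 1080 x^{2} + 1620 x - 972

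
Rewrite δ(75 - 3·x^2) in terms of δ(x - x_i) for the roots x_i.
\frac{\delta(x - 5) + \delta(x + 5)}{30}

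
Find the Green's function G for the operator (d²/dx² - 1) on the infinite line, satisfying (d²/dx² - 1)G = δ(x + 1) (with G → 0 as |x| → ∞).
-\frac{e^{-|x + 1|}}{2}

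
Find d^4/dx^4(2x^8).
3360 x^{4}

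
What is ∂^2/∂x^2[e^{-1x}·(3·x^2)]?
3 \left(x^{2} - 4 x + 2\right) e^{- x}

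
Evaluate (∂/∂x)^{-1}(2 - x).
- \frac{x^{2}}{2} + 2 x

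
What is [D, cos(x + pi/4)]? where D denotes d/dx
- \sin{\left(x + \frac{\pi}{4} \right)}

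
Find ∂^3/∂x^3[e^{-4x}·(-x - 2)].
16 \left(4 x + 5\right) e^{- 4 x}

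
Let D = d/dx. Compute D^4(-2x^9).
- 6048 x^{5}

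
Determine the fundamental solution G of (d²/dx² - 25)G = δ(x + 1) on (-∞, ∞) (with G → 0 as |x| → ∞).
-\frac{e^{-5|x + 1|}}{10}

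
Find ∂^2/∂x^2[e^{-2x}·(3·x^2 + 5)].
2 \left(6 x^{2} - 12 x + 13\right) e^{- 2 x}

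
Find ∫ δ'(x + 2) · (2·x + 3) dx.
-2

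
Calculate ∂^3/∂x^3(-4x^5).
- 240 x^{2}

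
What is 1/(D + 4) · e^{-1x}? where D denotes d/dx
\frac{e^{- x}}{3}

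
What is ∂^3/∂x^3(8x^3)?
48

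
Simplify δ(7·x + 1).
\frac{\delta(x + 1/7)}{7}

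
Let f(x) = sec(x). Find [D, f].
\tan{\left(x \right)} \sec{\left(x \right)}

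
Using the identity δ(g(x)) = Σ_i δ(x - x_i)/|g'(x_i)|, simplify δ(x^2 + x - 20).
\frac{\delta(x + 5) + \delta(x - 4)}{9}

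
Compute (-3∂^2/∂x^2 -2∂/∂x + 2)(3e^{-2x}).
- 18 e^{- 2 x}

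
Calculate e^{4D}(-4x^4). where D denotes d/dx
- 4 x^{4} - 64 x^{3} - 384 x^{2} - 1024 x - 1024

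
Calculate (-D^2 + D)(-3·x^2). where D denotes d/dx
6 - 6 x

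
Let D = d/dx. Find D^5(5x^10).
151200 x^{5}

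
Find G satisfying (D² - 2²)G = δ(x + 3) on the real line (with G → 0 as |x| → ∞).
-\frac{e^{-2|x + 3|}}{4}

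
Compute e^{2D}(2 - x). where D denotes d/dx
- x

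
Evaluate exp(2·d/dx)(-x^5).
- x^{5} - 10 x^{4} - 40 x^{3} - 80 x^{2} - 80 x - 32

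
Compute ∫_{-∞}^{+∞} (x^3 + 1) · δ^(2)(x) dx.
0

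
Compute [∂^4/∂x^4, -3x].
-12\frac{d^{3}}{dx^{3}}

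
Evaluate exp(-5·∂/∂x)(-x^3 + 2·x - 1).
- x^{3} + 15 x^{2} - 73 x + 114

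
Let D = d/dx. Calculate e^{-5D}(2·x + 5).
2 x - 5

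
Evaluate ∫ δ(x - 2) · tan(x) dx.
\tan{\left(2 \right)}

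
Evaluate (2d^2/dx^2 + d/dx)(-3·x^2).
- 6 x - 12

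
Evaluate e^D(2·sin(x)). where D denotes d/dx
2 \sin{\left(x + 1 \right)}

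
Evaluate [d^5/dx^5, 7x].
35\frac{d^{4}}{dx^{4}}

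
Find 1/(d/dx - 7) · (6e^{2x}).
- \frac{6 e^{2 x}}{5}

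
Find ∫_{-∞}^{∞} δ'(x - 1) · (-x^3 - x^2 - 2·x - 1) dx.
7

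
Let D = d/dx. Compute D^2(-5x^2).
-10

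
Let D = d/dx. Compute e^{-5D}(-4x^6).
- 4 x^{6} + 120 x^{5} - 1500 x^{4} + 10000 x^{3} - 37500 x^{2} + 75000 x - 62500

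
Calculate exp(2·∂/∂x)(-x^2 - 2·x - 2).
- x^{2} - 6 x - 10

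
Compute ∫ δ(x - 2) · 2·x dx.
4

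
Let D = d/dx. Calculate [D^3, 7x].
21D^{2}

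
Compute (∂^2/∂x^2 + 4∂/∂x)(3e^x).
15 e^{x}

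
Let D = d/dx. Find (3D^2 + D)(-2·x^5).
10 x^{3} \left(- x - 12\right)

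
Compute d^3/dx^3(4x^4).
96 x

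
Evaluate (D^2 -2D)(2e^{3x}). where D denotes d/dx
6 e^{3 x}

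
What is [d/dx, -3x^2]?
- 6 x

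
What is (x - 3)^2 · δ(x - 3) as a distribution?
0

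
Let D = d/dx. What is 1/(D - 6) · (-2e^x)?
\frac{2 e^{x}}{5}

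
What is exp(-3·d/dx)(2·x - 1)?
2 x - 7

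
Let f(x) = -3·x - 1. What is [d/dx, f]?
-3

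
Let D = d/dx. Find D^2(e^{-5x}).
25 e^{- 5 x}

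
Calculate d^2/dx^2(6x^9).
432 x^{7}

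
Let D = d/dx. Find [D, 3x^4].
12 x^{3}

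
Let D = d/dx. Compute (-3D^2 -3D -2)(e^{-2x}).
- 8 e^{- 2 x}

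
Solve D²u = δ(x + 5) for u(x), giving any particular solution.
\frac{|x + 5|}{2}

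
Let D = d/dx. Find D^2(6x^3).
36 x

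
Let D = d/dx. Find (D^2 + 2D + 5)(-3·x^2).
- 15 x^{2} - 12 x - 6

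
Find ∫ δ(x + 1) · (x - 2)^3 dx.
-27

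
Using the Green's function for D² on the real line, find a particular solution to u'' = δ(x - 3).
\frac{|x - 3|}{2}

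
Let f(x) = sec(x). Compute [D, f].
\tan{\left(x \right)} \sec{\left(x \right)}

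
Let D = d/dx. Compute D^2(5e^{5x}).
125 e^{5 x}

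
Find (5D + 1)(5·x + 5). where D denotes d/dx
5 x + 30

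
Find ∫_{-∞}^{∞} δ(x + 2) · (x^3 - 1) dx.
-9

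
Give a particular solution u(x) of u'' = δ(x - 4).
\frac{|x - 4|}{2}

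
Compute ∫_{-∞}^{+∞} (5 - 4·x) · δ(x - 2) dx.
-3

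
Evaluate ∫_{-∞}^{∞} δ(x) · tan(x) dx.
0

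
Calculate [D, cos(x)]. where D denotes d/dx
- \sin{\left(x \right)}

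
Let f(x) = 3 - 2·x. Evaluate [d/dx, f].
-2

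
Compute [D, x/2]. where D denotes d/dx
\frac{1}{2}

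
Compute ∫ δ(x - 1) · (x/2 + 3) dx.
\frac{7}{2}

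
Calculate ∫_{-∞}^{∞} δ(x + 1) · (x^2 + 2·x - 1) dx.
-2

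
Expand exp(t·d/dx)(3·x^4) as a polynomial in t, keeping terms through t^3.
3 x \left(4 t^{3} + 6 t^{2} x + 4 t x^{2} + x^{3}\right)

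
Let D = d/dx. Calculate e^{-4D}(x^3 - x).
x^{3} - 12 x^{2} + 47 x - 60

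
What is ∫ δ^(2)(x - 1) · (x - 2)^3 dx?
-6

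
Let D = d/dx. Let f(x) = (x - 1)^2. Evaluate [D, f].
2 x - 2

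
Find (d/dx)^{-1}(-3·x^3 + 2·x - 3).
- \frac{3 x^{4}}{4} + x^{2} - 3 x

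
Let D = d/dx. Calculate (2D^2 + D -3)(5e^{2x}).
35 e^{2 x}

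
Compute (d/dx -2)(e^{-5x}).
- 7 e^{- 5 x}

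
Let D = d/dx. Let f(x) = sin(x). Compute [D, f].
\cos{\left(x \right)}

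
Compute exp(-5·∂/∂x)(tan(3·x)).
\tan{\left(3 x - 15 \right)}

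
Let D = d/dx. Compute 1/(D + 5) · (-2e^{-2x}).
- \frac{2 e^{- 2 x}}{3}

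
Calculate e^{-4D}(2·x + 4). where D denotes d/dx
2 x - 4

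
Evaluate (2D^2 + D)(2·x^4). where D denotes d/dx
8 x^{2} \left(x + 6\right)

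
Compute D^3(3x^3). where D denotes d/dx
18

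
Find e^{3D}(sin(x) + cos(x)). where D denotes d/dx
\sqrt{2} \sin{\left(x + \frac{\pi}{4} + 3 \right)}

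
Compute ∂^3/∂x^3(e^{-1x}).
- e^{- x}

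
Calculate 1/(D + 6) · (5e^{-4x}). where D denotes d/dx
\frac{5 e^{- 4 x}}{2}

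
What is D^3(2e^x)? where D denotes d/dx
2 e^{x}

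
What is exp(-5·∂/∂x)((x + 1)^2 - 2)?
x^{2} - 8 x + 14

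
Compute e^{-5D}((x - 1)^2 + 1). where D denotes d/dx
x^{2} - 12 x + 37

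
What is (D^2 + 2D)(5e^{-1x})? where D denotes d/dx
- 5 e^{- x}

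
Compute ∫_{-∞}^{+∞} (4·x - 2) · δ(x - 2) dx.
6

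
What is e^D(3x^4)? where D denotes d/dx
3 x^{4} + 12 x^{3} + 18 x^{2} + 12 x + 3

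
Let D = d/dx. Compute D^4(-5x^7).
- 4200 x^{3}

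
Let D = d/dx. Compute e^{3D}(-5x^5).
- 5 x^{5} - 75 x^{4} - 450 x^{3} - 1350 x^{2} - 2025 x - 1215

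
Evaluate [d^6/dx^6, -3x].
-18\frac{d^{5}}{dx^{5}}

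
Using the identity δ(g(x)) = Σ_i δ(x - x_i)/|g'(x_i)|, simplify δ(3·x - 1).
\frac{\delta(x - 1/3)}{3}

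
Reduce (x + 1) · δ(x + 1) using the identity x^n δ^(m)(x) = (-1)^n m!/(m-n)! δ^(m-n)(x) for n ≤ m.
0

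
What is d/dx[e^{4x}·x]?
\left(4 x + 1\right) e^{4 x}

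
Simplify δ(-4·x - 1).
\frac{\delta(x + 1/4)}{4}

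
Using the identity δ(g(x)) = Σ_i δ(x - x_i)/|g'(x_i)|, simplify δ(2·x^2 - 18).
\frac{\delta(x - 3) + \delta(x + 3)}{12}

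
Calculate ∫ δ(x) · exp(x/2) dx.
1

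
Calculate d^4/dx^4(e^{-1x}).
e^{- x}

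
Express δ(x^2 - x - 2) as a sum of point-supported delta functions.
\frac{\delta(x + 1) + \delta(x - 2)}{3}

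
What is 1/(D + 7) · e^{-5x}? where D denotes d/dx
\frac{e^{- 5 x}}{2}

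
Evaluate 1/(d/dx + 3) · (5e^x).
\frac{5 e^{x}}{4}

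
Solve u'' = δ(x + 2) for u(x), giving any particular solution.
\frac{|x + 2|}{2}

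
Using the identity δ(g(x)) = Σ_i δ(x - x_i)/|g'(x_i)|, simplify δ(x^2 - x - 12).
\frac{\delta(x - 4) + \delta(x + 3)}{7}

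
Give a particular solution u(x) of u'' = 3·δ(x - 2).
\frac{3|x - 2|}{2}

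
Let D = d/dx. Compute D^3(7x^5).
420 x^{2}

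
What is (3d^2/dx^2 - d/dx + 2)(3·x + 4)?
6 x + 5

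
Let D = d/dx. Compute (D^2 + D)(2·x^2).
4 x + 4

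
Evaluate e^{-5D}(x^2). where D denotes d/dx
x^{2} - 10 x + 25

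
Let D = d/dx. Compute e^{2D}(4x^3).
4 x^{3} + 24 x^{2} + 48 x + 32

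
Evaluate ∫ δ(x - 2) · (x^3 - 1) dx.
7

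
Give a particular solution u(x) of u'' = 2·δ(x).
|x|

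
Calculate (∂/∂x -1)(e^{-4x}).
- 5 e^{- 4 x}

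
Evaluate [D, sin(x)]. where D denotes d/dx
\cos{\left(x \right)}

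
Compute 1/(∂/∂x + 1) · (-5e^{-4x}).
\frac{5 e^{- 4 x}}{3}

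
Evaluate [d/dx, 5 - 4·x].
-4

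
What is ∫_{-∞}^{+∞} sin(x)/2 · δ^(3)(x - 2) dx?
\frac{\cos{\left(2 \right)}}{2}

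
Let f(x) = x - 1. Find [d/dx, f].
1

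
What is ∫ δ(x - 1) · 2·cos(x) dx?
2 \cos{\left(1 \right)}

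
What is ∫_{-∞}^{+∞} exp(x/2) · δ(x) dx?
1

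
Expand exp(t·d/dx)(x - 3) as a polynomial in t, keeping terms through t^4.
t + x - 3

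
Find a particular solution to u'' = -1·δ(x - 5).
-\frac{|x - 5|}{2}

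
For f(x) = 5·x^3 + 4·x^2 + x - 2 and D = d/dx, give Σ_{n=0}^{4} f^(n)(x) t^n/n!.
5 t^{3} + t^{2} \left(15 x + 4\right) + t \left(15 x^{2} + 8 x + 1\right) + 5 x^{3} + 4 x^{2} + x - 2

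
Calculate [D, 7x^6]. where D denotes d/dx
42 x^{5}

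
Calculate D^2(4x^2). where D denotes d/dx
8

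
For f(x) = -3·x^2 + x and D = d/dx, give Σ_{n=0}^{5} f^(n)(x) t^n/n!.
- 3 t^{2} - t \left(6 x - 1\right) - 3 x^{2} + x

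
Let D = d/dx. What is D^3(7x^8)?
2352 x^{5}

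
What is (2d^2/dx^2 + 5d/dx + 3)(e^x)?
10 e^{x}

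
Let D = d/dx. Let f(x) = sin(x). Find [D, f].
\cos{\left(x \right)}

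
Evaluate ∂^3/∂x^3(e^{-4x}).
- 64 e^{- 4 x}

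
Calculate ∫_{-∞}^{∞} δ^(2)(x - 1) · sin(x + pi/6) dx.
- \sin{\left(\frac{\pi}{6} + 1 \right)}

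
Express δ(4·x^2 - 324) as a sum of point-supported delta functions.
\frac{\delta(x - 9) + \delta(x + 9)}{72}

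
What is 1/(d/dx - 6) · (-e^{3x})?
\frac{e^{3 x}}{3}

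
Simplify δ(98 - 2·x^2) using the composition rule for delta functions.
\frac{\delta(x - 7) + \delta(x + 7)}{28}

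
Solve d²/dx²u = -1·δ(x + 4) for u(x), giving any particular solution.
-\frac{|x + 4|}{2}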